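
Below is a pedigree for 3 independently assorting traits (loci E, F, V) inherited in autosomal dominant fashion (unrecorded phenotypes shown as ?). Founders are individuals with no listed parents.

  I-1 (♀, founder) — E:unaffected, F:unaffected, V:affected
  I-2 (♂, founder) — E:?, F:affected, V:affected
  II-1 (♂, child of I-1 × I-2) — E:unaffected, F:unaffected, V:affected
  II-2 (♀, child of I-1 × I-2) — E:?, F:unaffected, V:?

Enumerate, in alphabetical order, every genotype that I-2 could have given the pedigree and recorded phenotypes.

I-2 ∈ {Ee Ff VV, Ee Ff Vv, ee Ff VV, ee Ff Vv}

E/I-1 un ·: ee
E/I-2 ? ·: ee|Ee
E/II-1 un I-1×I-2: ee
E/II-2 ? I-1×I-2: ee|Ee
⇒ E over [I-1,I-2,II-1,II-2]: 3 consistent
F/I-1 un ·: ff
F/I-2 aff ·: Ff
F/II-1 un I-1×I-2: ff
F/II-2 un I-1×I-2: ff
⇒ F over [I-1,I-2,II-1,II-2]: 1 consistent
V/I-1 aff ·: Vv|VV
V/I-2 aff ·: Vv|VV
V/II-1 aff I-1×I-2: Vv|VV
V/II-2 ? I-1×I-2: vv|Vv|VV
⇒ V over [I-1,I-2,II-1,II-2]: 15 consistent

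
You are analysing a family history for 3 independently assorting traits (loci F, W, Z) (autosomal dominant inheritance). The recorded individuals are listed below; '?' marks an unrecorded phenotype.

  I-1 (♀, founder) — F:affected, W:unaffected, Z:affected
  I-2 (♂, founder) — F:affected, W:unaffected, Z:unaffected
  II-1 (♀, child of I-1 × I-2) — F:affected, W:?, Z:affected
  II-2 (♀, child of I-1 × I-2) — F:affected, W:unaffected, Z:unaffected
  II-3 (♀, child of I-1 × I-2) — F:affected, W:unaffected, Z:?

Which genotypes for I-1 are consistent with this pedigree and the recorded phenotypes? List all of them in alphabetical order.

F/I-1 aff ·: Ff|FF
F/I-2 aff ·: Ff|FF
F/II-1 aff I-1×I-2: Ff|FF
F/II-2 aff I-1×I-2: Ff|FF
F/II-3 aff I-1×I-2: Ff|FF
⇒ F over [I-1,I-2,II-1,II-2,II-3]: 25 consistent
W/I-1 un ·: ww
W/I-2 un ·: ww
W/II-1 ? I-1×I-2: ww
W/II-2 un I-1×I-2: ww
W/II-3 un I-1×I-2: ww
⇒ W over [I-1,I-2,II-1,II-2,II-3]: 1 consistent
Z/I-1 aff ·: Zz
Z/I-2 un ·: zz
Z/II-1 aff I-1×I-2: Zz
Z/II-2 un I-1×I-2: zz
Z/II-3 ? I-1×I-2: zz|Zz
⇒ Z over [I-1,I-2,II-1,II-2,II-3]: 2 consistent

I-1 ∈ {FF ww Zz, Ff ww Zz}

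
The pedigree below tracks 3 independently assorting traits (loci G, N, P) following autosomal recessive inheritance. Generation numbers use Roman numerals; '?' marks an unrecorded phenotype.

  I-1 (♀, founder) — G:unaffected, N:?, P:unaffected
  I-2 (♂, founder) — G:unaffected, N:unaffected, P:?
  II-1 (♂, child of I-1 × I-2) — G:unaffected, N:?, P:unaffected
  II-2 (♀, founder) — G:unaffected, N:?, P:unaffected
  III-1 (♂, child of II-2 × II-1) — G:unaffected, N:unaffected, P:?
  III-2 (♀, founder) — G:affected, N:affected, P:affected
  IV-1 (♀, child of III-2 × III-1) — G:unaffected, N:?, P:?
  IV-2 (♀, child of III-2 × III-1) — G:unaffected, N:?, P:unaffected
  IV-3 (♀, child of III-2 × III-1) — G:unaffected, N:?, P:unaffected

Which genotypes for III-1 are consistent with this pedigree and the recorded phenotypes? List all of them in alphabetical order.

III-1 ∈ {GG NN PP, GG NN Pp, GG Nn PP, GG Nn Pp, Gg NN PP, Gg NN Pp, Gg Nn PP, Gg Nn Pp}

G/I-1 un ·: GG|Gg
G/I-2 un ·: GG|Gg
G/II-1 un I-1×I-2: GG|Gg
G/II-2 un ·: GG|Gg
G/III-1 un II-2×II-1: GG|Gg
G/III-2 aff ·: gg
G/IV-1 un III-2×III-1: Gg
G/IV-2 un III-2×III-1: Gg
G/IV-3 un III-2×III-1: Gg
⇒ G over [I-1,I-2,II-1,II-2,III-1,III-2,IV-1,IV-2,IV-3]: 24 consistent
N/I-1 ? ·: NN|Nn|nn
N/I-2 un ·: NN|Nn
N/II-1 ? I-1×I-2: NN|Nn|nn
N/II-2 ? ·: NN|Nn|nn
N/III-1 un II-2×II-1: NN|Nn
N/III-2 aff ·: nn
N/IV-1 ? III-2×III-1: Nn|nn
N/IV-2 ? III-2×III-1: Nn|nn
N/IV-3 ? III-2×III-1: Nn|nn
⇒ N over [I-1,I-2,II-1,II-2,III-1,III-2,IV-1,IV-2,IV-3]: 234 consistent
P/I-1 un ·: PP|Pp
P/I-2 ? ·: PP|Pp|pp
P/II-1 un I-1×I-2: PP|Pp
P/II-2 un ·: PP|Pp
P/III-1 ? II-2×II-1: PP|Pp
P/III-2 aff ·: pp
P/IV-1 ? III-2×III-1: Pp|pp
P/IV-2 un III-2×III-1: Pp
P/IV-3 un III-2×III-1: Pp
⇒ P over [I-1,I-2,II-1,II-2,III-1,III-2,IV-1,IV-2,IV-3]: 46 consistent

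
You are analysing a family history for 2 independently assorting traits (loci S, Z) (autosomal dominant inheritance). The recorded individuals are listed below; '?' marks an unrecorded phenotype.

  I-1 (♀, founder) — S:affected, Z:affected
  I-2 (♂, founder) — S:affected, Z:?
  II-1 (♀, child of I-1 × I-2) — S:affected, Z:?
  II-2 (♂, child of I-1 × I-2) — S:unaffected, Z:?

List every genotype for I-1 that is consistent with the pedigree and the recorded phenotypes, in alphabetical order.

S/I-1 aff ·: Ss
S/I-2 aff ·: Ss
S/II-1 aff I-1×I-2: Ss|SS
S/II-2 un I-1×I-2: ss
⇒ S over [I-1,I-2,II-1,II-2]: 2 consistent
Z/I-1 aff ·: Zz|ZZ
Z/I-2 ? ·: zz|Zz|ZZ
Z/II-1 ? I-1×I-2: zz|Zz|ZZ
Z/II-2 ? I-1×I-2: zz|Zz|ZZ
⇒ Z over [I-1,I-2,II-1,II-2]: 23 consistent

I-1 ∈ {Ss ZZ, Ss Zz}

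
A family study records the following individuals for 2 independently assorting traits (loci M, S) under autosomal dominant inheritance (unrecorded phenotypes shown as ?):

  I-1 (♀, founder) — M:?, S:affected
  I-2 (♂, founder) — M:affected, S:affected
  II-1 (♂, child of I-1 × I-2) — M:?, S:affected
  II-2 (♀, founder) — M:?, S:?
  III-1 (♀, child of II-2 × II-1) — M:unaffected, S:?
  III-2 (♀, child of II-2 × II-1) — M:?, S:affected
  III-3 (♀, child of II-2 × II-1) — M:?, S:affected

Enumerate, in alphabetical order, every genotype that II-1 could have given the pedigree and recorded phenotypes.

II-1 ∈ {Mm SS, Mm Ss, mm SS, mm Ss}

M/I-1 ? ·: mm|Mm|MM
M/I-2 aff ·: Mm|MM
M/II-1 ? I-1×I-2: mm|Mm
M/II-2 ? ·: mm|Mm
M/III-1 un II-2×II-1: mm
M/III-2 ? II-2×II-1: mm|Mm|MM
M/III-3 ? II-2×II-1: mm|Mm|MM
⇒ M over [I-1,I-2,II-1,II-2,III-1,III-2,III-3]: 75 consistent
S/I-1 aff ·: Ss|SS
S/I-2 aff ·: Ss|SS
S/II-1 aff I-1×I-2: Ss|SS
S/II-2 ? ·: ss|Ss|SS
S/III-1 ? II-2×II-1: ss|Ss|SS
S/III-2 aff II-2×II-1: Ss|SS
S/III-3 aff II-2×II-1: Ss|SS
⇒ S over [I-1,I-2,II-1,II-2,III-1,III-2,III-3]: 106 consistent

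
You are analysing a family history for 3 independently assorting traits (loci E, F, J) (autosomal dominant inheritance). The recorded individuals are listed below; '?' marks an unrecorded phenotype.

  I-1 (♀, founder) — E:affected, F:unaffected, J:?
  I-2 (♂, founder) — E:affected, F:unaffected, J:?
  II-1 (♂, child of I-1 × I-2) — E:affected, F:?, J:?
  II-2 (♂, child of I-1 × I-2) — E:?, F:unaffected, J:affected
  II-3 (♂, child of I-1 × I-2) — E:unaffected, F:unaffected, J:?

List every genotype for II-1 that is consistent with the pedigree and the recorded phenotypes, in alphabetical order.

E/I-1 aff ·: Ee
E/I-2 aff ·: Ee
E/II-1 aff I-1×I-2: Ee|EE
E/II-2 ? I-1×I-2: ee|Ee|EE
E/II-3 un I-1×I-2: ee
⇒ E over [I-1,I-2,II-1,II-2,II-3]: 6 consistent
F/I-1 un ·: ff
F/I-2 un ·: ff
F/II-1 ? I-1×I-2: ff
F/II-2 un I-1×I-2: ff
F/II-3 un I-1×I-2: ff
⇒ F over [I-1,I-2,II-1,II-2,II-3]: 1 consistent
J/I-1 ? ·: jj|Jj|JJ
J/I-2 ? ·: jj|Jj|JJ
J/II-1 ? I-1×I-2: jj|Jj|JJ
J/II-2 aff I-1×I-2: Jj|JJ
J/II-3 ? I-1×I-2: jj|Jj|JJ
⇒ J over [I-1,I-2,II-1,II-2,II-3]: 45 consistent

II-1 ∈ {EE ff JJ, EE ff Jj, EE ff jj, Ee ff JJ, Ee ff Jj, Ee ff jj}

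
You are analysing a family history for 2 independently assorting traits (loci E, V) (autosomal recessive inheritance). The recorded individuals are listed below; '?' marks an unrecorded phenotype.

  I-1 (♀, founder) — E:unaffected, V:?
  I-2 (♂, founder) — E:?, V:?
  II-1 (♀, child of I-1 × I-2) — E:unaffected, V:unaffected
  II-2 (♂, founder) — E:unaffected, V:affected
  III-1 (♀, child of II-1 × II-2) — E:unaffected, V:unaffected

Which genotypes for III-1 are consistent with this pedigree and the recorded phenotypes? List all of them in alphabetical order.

III-1 ∈ {EE Vv, Ee Vv}

E/I-1 un ·: EE|Ee
E/I-2 ? ·: EE|Ee|ee
E/II-1 un I-1×I-2: EE|Ee
E/II-2 un ·: EE|Ee
E/III-1 un II-1×II-2: EE|Ee
⇒ E over [I-1,I-2,II-1,II-2,III-1]: 32 consistent
V/I-1 ? ·: VV|Vv|vv
V/I-2 ? ·: VV|Vv|vv
V/II-1 un I-1×I-2: VV|Vv
V/II-2 aff ·: vv
V/III-1 un II-1×II-2: Vv
⇒ V over [I-1,I-2,II-1,II-2,III-1]: 11 consistent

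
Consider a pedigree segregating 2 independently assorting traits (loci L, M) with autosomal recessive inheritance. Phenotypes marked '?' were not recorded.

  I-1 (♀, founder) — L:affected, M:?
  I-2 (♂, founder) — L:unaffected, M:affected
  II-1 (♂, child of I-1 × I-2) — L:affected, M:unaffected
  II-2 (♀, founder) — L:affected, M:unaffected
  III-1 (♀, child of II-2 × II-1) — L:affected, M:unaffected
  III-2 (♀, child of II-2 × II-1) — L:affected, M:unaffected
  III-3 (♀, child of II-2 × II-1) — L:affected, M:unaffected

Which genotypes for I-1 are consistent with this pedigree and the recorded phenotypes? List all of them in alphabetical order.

L/I-1 aff ·: ll
L/I-2 un ·: Ll
L/II-1 aff I-1×I-2: ll
L/II-2 aff ·: ll
L/III-1 aff II-2×II-1: ll
L/III-2 aff II-2×II-1: ll
L/III-3 aff II-2×II-1: ll
⇒ L over [I-1,I-2,II-1,II-2,III-1,III-2,III-3]: 1 consistent
M/I-1 ? ·: MM|Mm
M/I-2 aff ·: mm
M/II-1 un I-1×I-2: Mm
M/II-2 un ·: MM|Mm
M/III-1 un II-2×II-1: MM|Mm
M/III-2 un II-2×II-1: MM|Mm
M/III-3 un II-2×II-1: MM|Mm
⇒ M over [I-1,I-2,II-1,II-2,III-1,III-2,III-3]: 32 consistent

I-1 ∈ {ll MM, ll Mm}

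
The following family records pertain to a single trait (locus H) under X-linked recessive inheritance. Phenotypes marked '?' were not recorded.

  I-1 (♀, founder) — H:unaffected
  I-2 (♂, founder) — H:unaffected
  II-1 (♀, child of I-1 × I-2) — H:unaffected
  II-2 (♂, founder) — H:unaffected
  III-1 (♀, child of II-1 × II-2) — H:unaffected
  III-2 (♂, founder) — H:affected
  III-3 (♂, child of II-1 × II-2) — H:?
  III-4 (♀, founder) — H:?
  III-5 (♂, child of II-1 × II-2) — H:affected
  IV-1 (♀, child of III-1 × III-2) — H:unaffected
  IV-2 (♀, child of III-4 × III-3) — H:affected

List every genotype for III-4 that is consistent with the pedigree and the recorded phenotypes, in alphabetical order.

H/I-1 un ·: X^HX^h
H/I-2 un ·: X^HY
H/II-1 un I-1×I-2: X^HX^h
H/II-2 un ·: X^HY
H/III-1 un II-1×II-2: X^HX^H|X^HX^h
H/III-2 aff ·: X^hY
H/III-3 ? II-1×II-2: X^hY
H/III-4 ? ·: X^HX^h|X^hX^h
H/III-5 aff II-1×II-2: X^hY
H/IV-1 un III-1×III-2: X^HX^h
H/IV-2 aff III-4×III-3: X^hX^h
⇒ H over [I-1,I-2,II-1,II-2,III-1,III-2,III-3,III-4,III-5,IV-1,IV-2]: 4 consistent

III-4 ∈ {X^HX^h, X^hX^h}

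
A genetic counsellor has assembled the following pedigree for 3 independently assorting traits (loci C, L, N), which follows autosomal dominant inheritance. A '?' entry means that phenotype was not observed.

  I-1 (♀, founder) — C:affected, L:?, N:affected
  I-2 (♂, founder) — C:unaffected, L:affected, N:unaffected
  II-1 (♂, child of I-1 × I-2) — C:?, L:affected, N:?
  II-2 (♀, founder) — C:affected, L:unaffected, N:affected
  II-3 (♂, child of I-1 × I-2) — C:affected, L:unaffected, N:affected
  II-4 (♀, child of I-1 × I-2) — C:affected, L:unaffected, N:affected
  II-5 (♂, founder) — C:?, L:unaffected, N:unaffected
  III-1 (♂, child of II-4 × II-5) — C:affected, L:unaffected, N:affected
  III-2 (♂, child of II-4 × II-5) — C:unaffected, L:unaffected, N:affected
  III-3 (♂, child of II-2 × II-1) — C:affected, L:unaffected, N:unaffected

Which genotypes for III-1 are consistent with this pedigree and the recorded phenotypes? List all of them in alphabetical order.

III-1 ∈ {CC ll Nn, Cc ll Nn}

C/I-1 aff ·: Cc|CC
C/I-2 un ·: cc
C/II-1 ? I-1×I-2: cc|Cc
C/II-2 aff ·: Cc|CC
C/II-3 aff I-1×I-2: Cc
C/II-4 aff I-1×I-2: Cc
C/II-5 ? ·: cc|Cc
C/III-1 aff II-4×II-5: Cc|CC
C/III-2 un II-4×II-5: cc
C/III-3 aff II-2×II-1: Cc|CC
⇒ C over [I-1,I-2,II-1,II-2,II-3,II-4,II-5,III-1,III-2,III-3]: 30 consistent
L/I-1 ? ·: ll|Ll
L/I-2 aff ·: Ll
L/II-1 aff I-1×I-2: Ll
L/II-2 un ·: ll
L/II-3 un I-1×I-2: ll
L/II-4 un I-1×I-2: ll
L/II-5 un ·: ll
L/III-1 un II-4×II-5: ll
L/III-2 un II-4×II-5: ll
L/III-3 un II-2×II-1: ll
⇒ L over [I-1,I-2,II-1,II-2,II-3,II-4,II-5,III-1,III-2,III-3]: 2 consistent
N/I-1 aff ·: Nn|NN
N/I-2 un ·: nn
N/II-1 ? I-1×I-2: nn|Nn
N/II-2 aff ·: Nn
N/II-3 aff I-1×I-2: Nn
N/II-4 aff I-1×I-2: Nn
N/II-5 un ·: nn
N/III-1 aff II-4×II-5: Nn
N/III-2 aff II-4×II-5: Nn
N/III-3 un II-2×II-1: nn
⇒ N over [I-1,I-2,II-1,II-2,II-3,II-4,II-5,III-1,III-2,III-3]: 3 consistent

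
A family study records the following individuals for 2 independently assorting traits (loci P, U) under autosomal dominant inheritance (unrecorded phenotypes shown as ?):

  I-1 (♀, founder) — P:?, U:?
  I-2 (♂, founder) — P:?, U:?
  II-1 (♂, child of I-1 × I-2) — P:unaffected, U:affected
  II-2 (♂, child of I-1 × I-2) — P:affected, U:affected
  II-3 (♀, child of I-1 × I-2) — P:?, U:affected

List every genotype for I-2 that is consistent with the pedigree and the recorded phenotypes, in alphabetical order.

P/I-1 ? ·: pp|Pp
P/I-2 ? ·: pp|Pp
P/II-1 un I-1×I-2: pp
P/II-2 aff I-1×I-2: Pp|PP
P/II-3 ? I-1×I-2: pp|Pp|PP
⇒ P over [I-1,I-2,II-1,II-2,II-3]: 10 consistent
U/I-1 ? ·: uu|Uu|UU
U/I-2 ? ·: uu|Uu|UU
U/II-1 aff I-1×I-2: Uu|UU
U/II-2 aff I-1×I-2: Uu|UU
U/II-3 aff I-1×I-2: Uu|UU
⇒ U over [I-1,I-2,II-1,II-2,II-3]: 29 consistent

I-2 ∈ {Pp UU, Pp Uu, Pp uu, pp UU, pp Uu, pp uu}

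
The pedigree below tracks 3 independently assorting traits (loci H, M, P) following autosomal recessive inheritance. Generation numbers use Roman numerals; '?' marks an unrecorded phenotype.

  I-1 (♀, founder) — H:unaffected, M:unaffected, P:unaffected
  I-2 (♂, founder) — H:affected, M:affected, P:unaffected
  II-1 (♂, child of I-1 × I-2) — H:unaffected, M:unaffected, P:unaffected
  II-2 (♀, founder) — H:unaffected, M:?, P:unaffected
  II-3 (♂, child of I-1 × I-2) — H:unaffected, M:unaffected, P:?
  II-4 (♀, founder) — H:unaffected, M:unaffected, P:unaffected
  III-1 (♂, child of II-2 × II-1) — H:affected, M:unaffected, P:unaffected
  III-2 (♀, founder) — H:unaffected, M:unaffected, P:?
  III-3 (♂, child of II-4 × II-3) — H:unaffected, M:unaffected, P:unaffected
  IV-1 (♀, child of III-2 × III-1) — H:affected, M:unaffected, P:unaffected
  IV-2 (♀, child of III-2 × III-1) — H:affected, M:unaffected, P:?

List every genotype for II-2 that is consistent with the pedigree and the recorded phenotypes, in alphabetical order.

H/I-1 un ·: HH|Hh
H/I-2 aff ·: hh
H/II-1 un I-1×I-2: Hh
H/II-2 un ·: Hh
H/II-3 un I-1×I-2: Hh
H/II-4 un ·: HH|Hh
H/III-1 aff II-2×II-1: hh
H/III-2 un ·: Hh
H/III-3 un II-4×II-3: HH|Hh
H/IV-1 aff III-2×III-1: hh
H/IV-2 aff III-2×III-1: hh
⇒ H over [I-1,I-2,II-1,II-2,II-3,II-4,III-1,III-2,III-3,IV-1,IV-2]: 8 consistent
M/I-1 un ·: MM|Mm
M/I-2 aff ·: mm
M/II-1 un I-1×I-2: Mm
M/II-2 ? ·: MM|Mm|mm
M/II-3 un I-1×I-2: Mm
M/II-4 un ·: MM|Mm
M/III-1 un II-2×II-1: MM|Mm
M/III-2 un ·: MM|Mm
M/III-3 un II-4×II-3: MM|Mm
M/IV-1 un III-2×III-1: MM|Mm
M/IV-2 un III-2×III-1: MM|Mm
⇒ M over [I-1,I-2,II-1,II-2,II-3,II-4,III-1,III-2,III-3,IV-1,IV-2]: 272 consistent
P/I-1 un ·: PP|Pp
P/I-2 un ·: PP|Pp
P/II-1 un I-1×I-2: PP|Pp
P/II-2 un ·: PP|Pp
P/II-3 ? I-1×I-2: PP|Pp|pp
P/II-4 un ·: PP|Pp
P/III-1 un II-2×II-1: PP|Pp
P/III-2 ? ·: PP|Pp|pp
P/III-3 un II-4×II-3: PP|Pp
P/IV-1 un III-2×III-1: PP|Pp
P/IV-2 ? III-2×III-1: PP|Pp|pp
⇒ P over [I-1,I-2,II-1,II-2,II-3,II-4,III-1,III-2,III-3,IV-1,IV-2]: 1452 consistent

II-2 ∈ {Hh MM PP, Hh MM Pp, Hh Mm PP, Hh Mm Pp, Hh mm PP, Hh mm Pp}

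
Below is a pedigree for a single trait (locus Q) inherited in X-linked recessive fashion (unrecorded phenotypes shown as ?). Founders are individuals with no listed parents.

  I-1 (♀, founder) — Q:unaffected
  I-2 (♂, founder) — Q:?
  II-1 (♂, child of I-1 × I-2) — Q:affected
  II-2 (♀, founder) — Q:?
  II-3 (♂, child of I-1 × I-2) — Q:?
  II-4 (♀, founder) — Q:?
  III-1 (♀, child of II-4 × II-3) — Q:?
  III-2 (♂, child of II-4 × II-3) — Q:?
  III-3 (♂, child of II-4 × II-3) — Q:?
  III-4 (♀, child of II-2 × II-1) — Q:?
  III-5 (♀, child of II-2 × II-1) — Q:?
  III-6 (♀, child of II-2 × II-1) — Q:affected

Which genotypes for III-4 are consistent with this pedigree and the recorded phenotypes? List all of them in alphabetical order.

Q/I-1 un ·: X^QX^q
Q/I-2 ? ·: X^QY|X^qY
Q/II-1 aff I-1×I-2: X^qY
Q/II-2 ? ·: X^QX^q|X^qX^q
Q/II-3 ? I-1×I-2: X^QY|X^qY
Q/II-4 ? ·: X^QX^Q|X^QX^q|X^qX^q
Q/III-1 ? II-4×II-3: X^QX^Q|X^QX^q|X^qX^q
Q/III-2 ? II-4×II-3: X^QY|X^qY
Q/III-3 ? II-4×II-3: X^QY|X^qY
Q/III-4 ? II-2×II-1: X^QX^q|X^qX^q
Q/III-5 ? II-2×II-1: X^QX^q|X^qX^q
Q/III-6 aff II-2×II-1: X^qX^q
⇒ Q over [I-1,I-2,II-1,II-2,II-3,II-4,III-1,III-2,III-3,III-4,III-5,III-6]: 200 consistent

III-4 ∈ {X^QX^q, X^qX^q}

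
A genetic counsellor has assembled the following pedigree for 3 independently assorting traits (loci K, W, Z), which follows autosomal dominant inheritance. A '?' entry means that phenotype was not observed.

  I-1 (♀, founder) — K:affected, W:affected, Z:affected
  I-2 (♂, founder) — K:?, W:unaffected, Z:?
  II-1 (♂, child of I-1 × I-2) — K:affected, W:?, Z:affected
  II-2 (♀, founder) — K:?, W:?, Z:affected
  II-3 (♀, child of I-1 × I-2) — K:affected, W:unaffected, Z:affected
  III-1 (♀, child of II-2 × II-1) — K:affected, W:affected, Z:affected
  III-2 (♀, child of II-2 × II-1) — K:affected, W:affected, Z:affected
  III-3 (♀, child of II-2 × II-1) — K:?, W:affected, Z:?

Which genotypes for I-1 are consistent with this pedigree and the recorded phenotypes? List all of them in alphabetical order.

K/I-1 aff ·: Kk|KK
K/I-2 ? ·: kk|Kk|KK
K/II-1 aff I-1×I-2: Kk|KK
K/II-2 ? ·: kk|Kk|KK
K/II-3 aff I-1×I-2: Kk|KK
K/III-1 aff II-2×II-1: Kk|KK
K/III-2 aff II-2×II-1: Kk|KK
K/III-3 ? II-2×II-1: kk|Kk|KK
⇒ K over [I-1,I-2,II-1,II-2,II-3,III-1,III-2,III-3]: 246 consistent
W/I-1 aff ·: Ww
W/I-2 un ·: ww
W/II-1 ? I-1×I-2: ww|Ww
W/II-2 ? ·: ww|Ww|WW
W/II-3 un I-1×I-2: ww
W/III-1 aff II-2×II-1: Ww|WW
W/III-2 aff II-2×II-1: Ww|WW
W/III-3 aff II-2×II-1: Ww|WW
⇒ W over [I-1,I-2,II-1,II-2,II-3,III-1,III-2,III-3]: 19 consistent
Z/I-1 aff ·: Zz|ZZ
Z/I-2 ? ·: zz|Zz|ZZ
Z/II-1 aff I-1×I-2: Zz|ZZ
Z/II-2 aff ·: Zz|ZZ
Z/II-3 aff I-1×I-2: Zz|ZZ
Z/III-1 aff II-2×II-1: Zz|ZZ
Z/III-2 aff II-2×II-1: Zz|ZZ
Z/III-3 ? II-2×II-1: zz|Zz|ZZ
⇒ Z over [I-1,I-2,II-1,II-2,II-3,III-1,III-2,III-3]: 223 consistent

I-1 ∈ {KK Ww ZZ, KK Ww Zz, Kk Ww ZZ, Kk Ww Zz}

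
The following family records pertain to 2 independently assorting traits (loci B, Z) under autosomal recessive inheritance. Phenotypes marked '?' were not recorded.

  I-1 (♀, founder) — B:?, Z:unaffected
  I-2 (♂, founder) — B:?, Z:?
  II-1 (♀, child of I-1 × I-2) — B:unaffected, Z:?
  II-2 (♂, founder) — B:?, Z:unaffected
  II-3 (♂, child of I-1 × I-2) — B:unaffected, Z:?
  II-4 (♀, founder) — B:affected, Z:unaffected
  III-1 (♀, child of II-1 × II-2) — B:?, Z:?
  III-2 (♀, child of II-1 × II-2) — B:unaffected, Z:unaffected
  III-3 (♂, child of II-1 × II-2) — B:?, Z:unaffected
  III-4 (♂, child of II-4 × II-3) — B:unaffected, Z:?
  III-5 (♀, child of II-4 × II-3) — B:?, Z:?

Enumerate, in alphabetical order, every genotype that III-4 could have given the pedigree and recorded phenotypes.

III-4 ∈ {Bb ZZ, Bb Zz, Bb zz}

B/I-1 ? ·: BB|Bb|bb
B/I-2 ? ·: BB|Bb|bb
B/II-1 un I-1×I-2: BB|Bb
B/II-2 ? ·: BB|Bb|bb
B/II-3 un I-1×I-2: BB|Bb
B/II-4 aff ·: bb
B/III-1 ? II-1×II-2: BB|Bb|bb
B/III-2 un II-1×II-2: BB|Bb
B/III-3 ? II-1×II-2: BB|Bb|bb
B/III-4 un II-4×II-3: Bb
B/III-5 ? II-4×II-3: Bb|bb
⇒ B over [I-1,I-2,II-1,II-2,II-3,II-4,III-1,III-2,III-3,III-4,III-5]: 610 consistent
Z/I-1 un ·: ZZ|Zz
Z/I-2 ? ·: ZZ|Zz|zz
Z/II-1 ? I-1×I-2: ZZ|Zz|zz
Z/II-2 un ·: ZZ|Zz
Z/II-3 ? I-1×I-2: ZZ|Zz|zz
Z/II-4 un ·: ZZ|Zz
Z/III-1 ? II-1×II-2: ZZ|Zz|zz
Z/III-2 un II-1×II-2: ZZ|Zz
Z/III-3 un II-1×II-2: ZZ|Zz
Z/III-4 ? II-4×II-3: ZZ|Zz|zz
Z/III-5 ? II-4×II-3: ZZ|Zz|zz
⇒ Z over [I-1,I-2,II-1,II-2,II-3,II-4,III-1,III-2,III-3,III-4,III-5]: 2499 consistent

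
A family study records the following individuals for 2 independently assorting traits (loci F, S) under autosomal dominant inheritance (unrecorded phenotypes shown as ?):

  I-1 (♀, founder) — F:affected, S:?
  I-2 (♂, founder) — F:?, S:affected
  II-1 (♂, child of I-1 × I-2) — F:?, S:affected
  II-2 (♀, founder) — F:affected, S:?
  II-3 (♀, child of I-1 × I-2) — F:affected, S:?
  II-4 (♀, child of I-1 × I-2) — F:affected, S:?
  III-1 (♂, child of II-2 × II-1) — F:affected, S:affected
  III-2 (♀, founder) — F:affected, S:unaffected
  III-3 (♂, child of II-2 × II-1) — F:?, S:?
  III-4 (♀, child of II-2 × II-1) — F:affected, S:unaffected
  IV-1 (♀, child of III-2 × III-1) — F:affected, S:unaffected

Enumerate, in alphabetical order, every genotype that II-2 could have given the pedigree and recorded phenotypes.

II-2 ∈ {FF Ss, FF ss, Ff Ss, Ff ss}

F/I-1 aff ·: Ff|FF
F/I-2 ? ·: ff|Ff|FF
F/II-1 ? I-1×I-2: ff|Ff|FF
F/II-2 aff ·: Ff|FF
F/II-3 aff I-1×I-2: Ff|FF
F/II-4 aff I-1×I-2: Ff|FF
F/III-1 aff II-2×II-1: Ff|FF
F/III-2 aff ·: Ff|FF
F/III-3 ? II-2×II-1: ff|Ff|FF
F/III-4 aff II-2×II-1: Ff|FF
F/IV-1 aff III-2×III-1: Ff|FF
⇒ F over [I-1,I-2,II-1,II-2,II-3,II-4,III-1,III-2,III-3,III-4,IV-1]: 1443 consistent
S/I-1 ? ·: ss|Ss|SS
S/I-2 aff ·: Ss|SS
S/II-1 aff I-1×I-2: Ss
S/II-2 ? ·: ss|Ss
S/II-3 ? I-1×I-2: ss|Ss|SS
S/II-4 ? I-1×I-2: ss|Ss|SS
S/III-1 aff II-2×II-1: Ss
S/III-2 un ·: ss
S/III-3 ? II-2×II-1: ss|Ss|SS
S/III-4 un II-2×II-1: ss
S/IV-1 un III-2×III-1: ss
⇒ S over [I-1,I-2,II-1,II-2,II-3,II-4,III-1,III-2,III-3,III-4,IV-1]: 110 consistent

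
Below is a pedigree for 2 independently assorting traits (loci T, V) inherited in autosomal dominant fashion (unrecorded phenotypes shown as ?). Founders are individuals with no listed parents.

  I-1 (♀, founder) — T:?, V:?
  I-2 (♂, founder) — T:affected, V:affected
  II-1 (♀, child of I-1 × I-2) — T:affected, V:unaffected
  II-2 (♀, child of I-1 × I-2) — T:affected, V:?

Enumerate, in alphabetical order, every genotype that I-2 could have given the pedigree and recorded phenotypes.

I-2 ∈ {TT Vv, Tt Vv}

T/I-1 ? ·: tt|Tt|TT
T/I-2 aff ·: Tt|TT
T/II-1 aff I-1×I-2: Tt|TT
T/II-2 aff I-1×I-2: Tt|TT
⇒ T over [I-1,I-2,II-1,II-2]: 15 consistent
V/I-1 ? ·: vv|Vv
V/I-2 aff ·: Vv
V/II-1 un I-1×I-2: vv
V/II-2 ? I-1×I-2: vv|Vv|VV
⇒ V over [I-1,I-2,II-1,II-2]: 5 consistent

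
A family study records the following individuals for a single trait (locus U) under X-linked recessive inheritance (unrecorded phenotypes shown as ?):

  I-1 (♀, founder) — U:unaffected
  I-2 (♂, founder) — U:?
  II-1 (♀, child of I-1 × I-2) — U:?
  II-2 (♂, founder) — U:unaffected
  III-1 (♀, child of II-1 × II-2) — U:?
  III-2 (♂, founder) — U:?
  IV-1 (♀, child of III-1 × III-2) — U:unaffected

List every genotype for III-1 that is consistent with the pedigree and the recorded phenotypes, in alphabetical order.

III-1 ∈ {X^UX^U, X^UX^u}

U/I-1 un ·: X^UX^U|X^UX^u
U/I-2 ? ·: X^UY|X^uY
U/II-1 ? I-1×I-2: X^UX^U|X^UX^u|X^uX^u
U/II-2 un ·: X^UY
U/III-1 ? II-1×II-2: X^UX^U|X^UX^u
U/III-2 ? ·: X^UY|X^uY
U/IV-1 un III-1×III-2: X^UX^U|X^UX^u
⇒ U over [I-1,I-2,II-1,II-2,III-1,III-2,IV-1]: 22 consistent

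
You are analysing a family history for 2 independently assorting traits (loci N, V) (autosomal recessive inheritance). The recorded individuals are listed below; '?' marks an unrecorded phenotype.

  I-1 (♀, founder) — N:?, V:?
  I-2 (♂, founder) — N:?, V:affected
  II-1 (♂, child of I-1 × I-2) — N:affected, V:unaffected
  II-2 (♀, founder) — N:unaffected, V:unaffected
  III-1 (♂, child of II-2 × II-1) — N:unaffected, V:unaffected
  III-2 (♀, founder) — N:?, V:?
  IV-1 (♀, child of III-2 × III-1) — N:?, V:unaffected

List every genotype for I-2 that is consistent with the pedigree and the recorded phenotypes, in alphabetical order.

N/I-1 ? ·: Nn|nn
N/I-2 ? ·: Nn|nn
N/II-1 aff I-1×I-2: nn
N/II-2 un ·: NN|Nn
N/III-1 un II-2×II-1: Nn
N/III-2 ? ·: NN|Nn|nn
N/IV-1 ? III-2×III-1: NN|Nn|nn
⇒ N over [I-1,I-2,II-1,II-2,III-1,III-2,IV-1]: 56 consistent
V/I-1 ? ·: VV|Vv
V/I-2 aff ·: vv
V/II-1 un I-1×I-2: Vv
V/II-2 un ·: VV|Vv
V/III-1 un II-2×II-1: VV|Vv
V/III-2 ? ·: VV|Vv|vv
V/IV-1 un III-2×III-1: VV|Vv
⇒ V over [I-1,I-2,II-1,II-2,III-1,III-2,IV-1]: 36 consistent

I-2 ∈ {Nn vv, nn vv}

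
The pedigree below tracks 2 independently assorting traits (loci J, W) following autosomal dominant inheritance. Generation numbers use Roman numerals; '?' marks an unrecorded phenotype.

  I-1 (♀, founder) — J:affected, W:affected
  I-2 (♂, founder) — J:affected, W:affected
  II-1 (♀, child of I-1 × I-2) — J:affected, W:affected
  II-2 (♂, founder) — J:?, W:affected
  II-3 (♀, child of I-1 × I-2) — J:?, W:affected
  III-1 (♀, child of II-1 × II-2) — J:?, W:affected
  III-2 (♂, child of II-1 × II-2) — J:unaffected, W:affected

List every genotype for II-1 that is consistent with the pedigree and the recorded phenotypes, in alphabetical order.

J/I-1 aff ·: Jj|JJ
J/I-2 aff ·: Jj|JJ
J/II-1 aff I-1×I-2: Jj
J/II-2 ? ·: jj|Jj
J/II-3 ? I-1×I-2: jj|Jj|JJ
J/III-1 ? II-1×II-2: jj|Jj|JJ
J/III-2 un II-1×II-2: jj
⇒ J over [I-1,I-2,II-1,II-2,II-3,III-1,III-2]: 35 consistent
W/I-1 aff ·: Ww|WW
W/I-2 aff ·: Ww|WW
W/II-1 aff I-1×I-2: Ww|WW
W/II-2 aff ·: Ww|WW
W/II-3 aff I-1×I-2: Ww|WW
W/III-1 aff II-1×II-2: Ww|WW
W/III-2 aff II-1×II-2: Ww|WW
⇒ W over [I-1,I-2,II-1,II-2,II-3,III-1,III-2]: 83 consistent

II-1 ∈ {Jj WW, Jj Ww}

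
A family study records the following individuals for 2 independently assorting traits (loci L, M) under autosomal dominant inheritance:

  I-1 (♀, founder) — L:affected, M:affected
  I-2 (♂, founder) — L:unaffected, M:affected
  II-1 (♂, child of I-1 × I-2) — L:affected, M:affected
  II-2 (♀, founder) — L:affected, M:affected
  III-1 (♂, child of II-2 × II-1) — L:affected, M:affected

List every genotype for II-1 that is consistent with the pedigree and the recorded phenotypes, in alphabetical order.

L/I-1 aff ·: Ll|LL
L/I-2 un ·: ll
L/II-1 aff I-1×I-2: Ll
L/II-2 aff ·: Ll|LL
L/III-1 aff II-2×II-1: Ll|LL
⇒ L over [I-1,I-2,II-1,II-2,III-1]: 8 consistent
M/I-1 aff ·: Mm|MM
M/I-2 aff ·: Mm|MM
M/II-1 aff I-1×I-2: Mm|MM
M/II-2 aff ·: Mm|MM
M/III-1 aff II-2×II-1: Mm|MM
⇒ M over [I-1,I-2,II-1,II-2,III-1]: 24 consistent

II-1 ∈ {Ll MM, Ll Mm}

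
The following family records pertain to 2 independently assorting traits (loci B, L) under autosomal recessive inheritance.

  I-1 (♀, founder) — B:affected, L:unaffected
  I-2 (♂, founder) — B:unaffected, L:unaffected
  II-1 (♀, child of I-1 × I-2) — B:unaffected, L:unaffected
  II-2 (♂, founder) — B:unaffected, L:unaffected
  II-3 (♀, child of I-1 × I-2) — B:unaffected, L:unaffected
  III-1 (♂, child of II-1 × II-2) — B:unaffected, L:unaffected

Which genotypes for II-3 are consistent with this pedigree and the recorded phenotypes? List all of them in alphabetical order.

B/I-1 aff ·: bb
B/I-2 un ·: BB|Bb
B/II-1 un I-1×I-2: Bb
B/II-2 un ·: BB|Bb
B/II-3 un I-1×I-2: Bb
B/III-1 un II-1×II-2: BB|Bb
⇒ B over [I-1,I-2,II-1,II-2,II-3,III-1]: 8 consistent
L/I-1 un ·: LL|Ll
L/I-2 un ·: LL|Ll
L/II-1 un I-1×I-2: LL|Ll
L/II-2 un ·: LL|Ll
L/II-3 un I-1×I-2: LL|Ll
L/III-1 un II-1×II-2: LL|Ll
⇒ L over [I-1,I-2,II-1,II-2,II-3,III-1]: 45 consistent

II-3 ∈ {Bb LL, Bb Ll}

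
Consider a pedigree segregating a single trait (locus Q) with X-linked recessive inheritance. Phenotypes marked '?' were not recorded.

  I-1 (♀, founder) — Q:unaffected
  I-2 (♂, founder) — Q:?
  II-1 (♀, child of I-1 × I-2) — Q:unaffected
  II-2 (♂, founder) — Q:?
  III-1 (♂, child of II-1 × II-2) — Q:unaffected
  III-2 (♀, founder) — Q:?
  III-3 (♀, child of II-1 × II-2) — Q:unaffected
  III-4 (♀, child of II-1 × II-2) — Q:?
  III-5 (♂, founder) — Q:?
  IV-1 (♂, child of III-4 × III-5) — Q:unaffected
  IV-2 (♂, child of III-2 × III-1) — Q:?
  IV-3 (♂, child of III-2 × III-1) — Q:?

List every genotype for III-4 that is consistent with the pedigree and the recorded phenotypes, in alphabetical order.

III-4 ∈ {X^QX^Q, X^QX^q}

Q/I-1 un ·: X^QX^Q|X^QX^q
Q/I-2 ? ·: X^QY|X^qY
Q/II-1 un I-1×I-2: X^QX^Q|X^QX^q
Q/II-2 ? ·: X^QY|X^qY
Q/III-1 un II-1×II-2: X^QY
Q/III-2 ? ·: X^QX^Q|X^QX^q|X^qX^q
Q/III-3 un II-1×II-2: X^QX^Q|X^QX^q
Q/III-4 ? II-1×II-2: X^QX^Q|X^QX^q
Q/III-5 ? ·: X^QY|X^qY
Q/IV-1 un III-4×III-5: X^QY
Q/IV-2 ? III-2×III-1: X^QY|X^qY
Q/IV-3 ? III-2×III-1: X^QY|X^qY
⇒ Q over [I-1,I-2,II-1,II-2,III-1,III-2,III-3,III-4,III-5,IV-1,IV-2,IV-3]: 228 consistent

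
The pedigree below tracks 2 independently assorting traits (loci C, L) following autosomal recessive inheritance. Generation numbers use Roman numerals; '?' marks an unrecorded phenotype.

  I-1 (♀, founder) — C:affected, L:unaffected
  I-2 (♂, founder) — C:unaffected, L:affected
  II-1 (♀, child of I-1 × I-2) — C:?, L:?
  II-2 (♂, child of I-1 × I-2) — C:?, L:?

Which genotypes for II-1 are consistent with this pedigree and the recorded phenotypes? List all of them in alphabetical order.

C/I-1 aff ·: cc
C/I-2 un ·: CC|Cc
C/II-1 ? I-1×I-2: Cc|cc
C/II-2 ? I-1×I-2: Cc|cc
⇒ C over [I-1,I-2,II-1,II-2]: 5 consistent
L/I-1 un ·: LL|Ll
L/I-2 aff ·: ll
L/II-1 ? I-1×I-2: Ll|ll
L/II-2 ? I-1×I-2: Ll|ll
⇒ L over [I-1,I-2,II-1,II-2]: 5 consistent

II-1 ∈ {Cc Ll, Cc ll, cc Ll, cc ll}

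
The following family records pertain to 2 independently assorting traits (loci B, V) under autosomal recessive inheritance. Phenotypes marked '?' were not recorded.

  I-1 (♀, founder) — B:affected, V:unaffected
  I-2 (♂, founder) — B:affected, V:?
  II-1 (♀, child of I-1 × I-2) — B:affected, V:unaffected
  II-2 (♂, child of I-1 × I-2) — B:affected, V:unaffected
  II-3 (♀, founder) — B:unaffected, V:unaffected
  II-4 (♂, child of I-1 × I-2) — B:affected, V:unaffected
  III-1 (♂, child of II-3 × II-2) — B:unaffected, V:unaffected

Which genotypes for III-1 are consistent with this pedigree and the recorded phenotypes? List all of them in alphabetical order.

III-1 ∈ {Bb VV, Bb Vv}

B/I-1 aff ·: bb
B/I-2 aff ·: bb
B/II-1 aff I-1×I-2: bb
B/II-2 aff I-1×I-2: bb
B/II-3 un ·: BB|Bb
B/II-4 aff I-1×I-2: bb
B/III-1 un II-3×II-2: Bb
⇒ B over [I-1,I-2,II-1,II-2,II-3,II-4,III-1]: 2 consistent
V/I-1 un ·: VV|Vv
V/I-2 ? ·: VV|Vv|vv
V/II-1 un I-1×I-2: VV|Vv
V/II-2 un I-1×I-2: VV|Vv
V/II-3 un ·: VV|Vv
V/II-4 un I-1×I-2: VV|Vv
V/III-1 un II-3×II-2: VV|Vv
⇒ V over [I-1,I-2,II-1,II-2,II-3,II-4,III-1]: 95 consistent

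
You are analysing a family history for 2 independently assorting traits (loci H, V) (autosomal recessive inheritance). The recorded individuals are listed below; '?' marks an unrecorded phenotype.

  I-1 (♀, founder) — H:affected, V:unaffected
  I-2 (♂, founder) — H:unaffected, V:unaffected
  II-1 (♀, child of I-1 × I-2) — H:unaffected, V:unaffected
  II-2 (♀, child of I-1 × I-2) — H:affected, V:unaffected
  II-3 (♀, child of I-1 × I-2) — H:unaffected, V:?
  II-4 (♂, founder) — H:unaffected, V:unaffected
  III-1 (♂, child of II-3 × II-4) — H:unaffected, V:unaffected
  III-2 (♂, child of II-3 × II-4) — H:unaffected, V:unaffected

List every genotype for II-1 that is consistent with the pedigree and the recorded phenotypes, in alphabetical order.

H/I-1 aff ·: hh
H/I-2 un ·: Hh
H/II-1 un I-1×I-2: Hh
H/II-2 aff I-1×I-2: hh
H/II-3 un I-1×I-2: Hh
H/II-4 un ·: HH|Hh
H/III-1 un II-3×II-4: HH|Hh
H/III-2 un II-3×II-4: HH|Hh
⇒ H over [I-1,I-2,II-1,II-2,II-3,II-4,III-1,III-2]: 8 consistent
V/I-1 un ·: VV|Vv
V/I-2 un ·: VV|Vv
V/II-1 un I-1×I-2: VV|Vv
V/II-2 un I-1×I-2: VV|Vv
V/II-3 ? I-1×I-2: VV|Vv|vv
V/II-4 un ·: VV|Vv
V/III-1 un II-3×II-4: VV|Vv
V/III-2 un II-3×II-4: VV|Vv
⇒ V over [I-1,I-2,II-1,II-2,II-3,II-4,III-1,III-2]: 169 consistent

II-1 ∈ {Hh VV, Hh Vv}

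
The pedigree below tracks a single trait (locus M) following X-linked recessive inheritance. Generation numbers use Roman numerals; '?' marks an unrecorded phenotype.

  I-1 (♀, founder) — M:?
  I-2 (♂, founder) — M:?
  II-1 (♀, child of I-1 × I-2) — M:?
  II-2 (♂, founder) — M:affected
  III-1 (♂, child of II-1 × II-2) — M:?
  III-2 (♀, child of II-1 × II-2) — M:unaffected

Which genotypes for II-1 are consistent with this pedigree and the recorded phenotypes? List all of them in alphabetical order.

M/I-1 ? ·: X^MX^M|X^MX^m|X^mX^m
M/I-2 ? ·: X^MY|X^mY
M/II-1 ? I-1×I-2: X^MX^M|X^MX^m
M/II-2 aff ·: X^mY
M/III-1 ? II-1×II-2: X^MY|X^mY
M/III-2 un II-1×II-2: X^MX^m
⇒ M over [I-1,I-2,II-1,II-2,III-1,III-2]: 10 consistent

II-1 ∈ {X^MX^M, X^MX^m}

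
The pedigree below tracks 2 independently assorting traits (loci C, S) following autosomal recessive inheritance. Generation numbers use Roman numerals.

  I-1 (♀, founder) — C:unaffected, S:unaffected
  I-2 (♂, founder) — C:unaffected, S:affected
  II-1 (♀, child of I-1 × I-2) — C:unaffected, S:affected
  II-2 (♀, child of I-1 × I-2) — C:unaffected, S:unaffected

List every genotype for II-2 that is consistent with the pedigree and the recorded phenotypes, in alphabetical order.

II-2 ∈ {CC Ss, Cc Ss}

C/I-1 un ·: CC|Cc
C/I-2 un ·: CC|Cc
C/II-1 un I-1×I-2: CC|Cc
C/II-2 un I-1×I-2: CC|Cc
⇒ C over [I-1,I-2,II-1,II-2]: 13 consistent
S/I-1 un ·: Ss
S/I-2 aff ·: ss
S/II-1 aff I-1×I-2: ss
S/II-2 un I-1×I-2: Ss
⇒ S over [I-1,I-2,II-1,II-2]: 1 consistent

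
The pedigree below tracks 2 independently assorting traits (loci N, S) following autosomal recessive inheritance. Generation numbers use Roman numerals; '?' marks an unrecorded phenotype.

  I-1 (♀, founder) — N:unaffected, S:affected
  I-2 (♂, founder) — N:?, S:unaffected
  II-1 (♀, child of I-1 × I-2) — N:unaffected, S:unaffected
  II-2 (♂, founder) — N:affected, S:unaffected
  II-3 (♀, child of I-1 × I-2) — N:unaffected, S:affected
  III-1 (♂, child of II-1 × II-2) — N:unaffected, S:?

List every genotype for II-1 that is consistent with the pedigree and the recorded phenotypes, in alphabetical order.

II-1 ∈ {NN Ss, Nn Ss}

N/I-1 un ·: NN|Nn
N/I-2 ? ·: NN|Nn|nn
N/II-1 un I-1×I-2: NN|Nn
N/II-2 aff ·: nn
N/II-3 un I-1×I-2: NN|Nn
N/III-1 un II-1×II-2: Nn
⇒ N over [I-1,I-2,II-1,II-2,II-3,III-1]: 15 consistent
S/I-1 aff ·: ss
S/I-2 un ·: Ss
S/II-1 un I-1×I-2: Ss
S/II-2 un ·: SS|Ss
S/II-3 aff I-1×I-2: ss
S/III-1 ? II-1×II-2: SS|Ss|ss
⇒ S over [I-1,I-2,II-1,II-2,II-3,III-1]: 5 consistent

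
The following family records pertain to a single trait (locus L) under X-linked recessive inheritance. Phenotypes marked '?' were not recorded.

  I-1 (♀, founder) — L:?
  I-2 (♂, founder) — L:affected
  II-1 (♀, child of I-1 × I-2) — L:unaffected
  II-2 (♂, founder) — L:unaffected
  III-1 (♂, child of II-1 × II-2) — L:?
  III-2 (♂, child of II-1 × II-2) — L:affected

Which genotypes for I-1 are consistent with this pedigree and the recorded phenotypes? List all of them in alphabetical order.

I-1 ∈ {X^LX^L, X^LX^l}

L/I-1 ? ·: X^LX^L|X^LX^l
L/I-2 aff ·: X^lY
L/II-1 un I-1×I-2: X^LX^l
L/II-2 un ·: X^LY
L/III-1 ? II-1×II-2: X^LY|X^lY
L/III-2 aff II-1×II-2: X^lY
⇒ L over [I-1,I-2,II-1,II-2,III-1,III-2]: 4 consistent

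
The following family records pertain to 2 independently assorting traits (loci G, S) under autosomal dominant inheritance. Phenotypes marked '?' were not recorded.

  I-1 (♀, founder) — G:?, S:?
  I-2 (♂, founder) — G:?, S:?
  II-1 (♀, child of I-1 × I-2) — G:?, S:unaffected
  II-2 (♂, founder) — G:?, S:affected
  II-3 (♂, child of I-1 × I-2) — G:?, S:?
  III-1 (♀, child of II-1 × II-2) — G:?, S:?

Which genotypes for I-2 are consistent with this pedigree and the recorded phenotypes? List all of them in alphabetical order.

I-2 ∈ {GG Ss, GG ss, Gg Ss, Gg ss, gg Ss, gg ss}

G/I-1 ? ·: gg|Gg|GG
G/I-2 ? ·: gg|Gg|GG
G/II-1 ? I-1×I-2: gg|Gg|GG
G/II-2 ? ·: gg|Gg|GG
G/II-3 ? I-1×I-2: gg|Gg|GG
G/III-1 ? II-1×II-2: gg|Gg|GG
⇒ G over [I-1,I-2,II-1,II-2,II-3,III-1]: 155 consistent
S/I-1 ? ·: ss|Ss
S/I-2 ? ·: ss|Ss
S/II-1 un I-1×I-2: ss
S/II-2 aff ·: Ss|SS
S/II-3 ? I-1×I-2: ss|Ss|SS
S/III-1 ? II-1×II-2: ss|Ss
⇒ S over [I-1,I-2,II-1,II-2,II-3,III-1]: 24 consistent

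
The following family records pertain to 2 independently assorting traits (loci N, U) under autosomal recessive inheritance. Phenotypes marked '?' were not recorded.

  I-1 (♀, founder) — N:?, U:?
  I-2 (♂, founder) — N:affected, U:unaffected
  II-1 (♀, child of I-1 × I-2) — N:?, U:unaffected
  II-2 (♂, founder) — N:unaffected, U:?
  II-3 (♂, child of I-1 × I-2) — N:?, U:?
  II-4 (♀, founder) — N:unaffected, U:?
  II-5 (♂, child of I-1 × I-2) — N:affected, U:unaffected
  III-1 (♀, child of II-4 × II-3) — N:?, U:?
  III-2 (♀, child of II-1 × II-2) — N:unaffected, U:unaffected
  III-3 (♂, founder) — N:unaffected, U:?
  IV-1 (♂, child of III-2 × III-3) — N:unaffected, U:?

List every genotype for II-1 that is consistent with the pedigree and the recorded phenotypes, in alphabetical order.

N/I-1 ? ·: Nn|nn
N/I-2 aff ·: nn
N/II-1 ? I-1×I-2: Nn|nn
N/II-2 un ·: NN|Nn
N/II-3 ? I-1×I-2: Nn|nn
N/II-4 un ·: NN|Nn
N/II-5 aff I-1×I-2: nn
N/III-1 ? II-4×II-3: NN|Nn|nn
N/III-2 un II-1×II-2: NN|Nn
N/III-3 un ·: NN|Nn
N/IV-1 un III-2×III-3: NN|Nn
⇒ N over [I-1,I-2,II-1,II-2,II-3,II-4,II-5,III-1,III-2,III-3,IV-1]: 200 consistent
U/I-1 ? ·: UU|Uu|uu
U/I-2 un ·: UU|Uu
U/II-1 un I-1×I-2: UU|Uu
U/II-2 ? ·: UU|Uu|uu
U/II-3 ? I-1×I-2: UU|Uu|uu
U/II-4 ? ·: UU|Uu|uu
U/II-5 un I-1×I-2: UU|Uu
U/III-1 ? II-4×II-3: UU|Uu|uu
U/III-2 un II-1×II-2: UU|Uu
U/III-3 ? ·: UU|Uu|uu
U/IV-1 ? III-2×III-3: UU|Uu|uu
⇒ U over [I-1,I-2,II-1,II-2,II-3,II-4,II-5,III-1,III-2,III-3,IV-1]: 4384 consistent

II-1 ∈ {Nn UU, Nn Uu, nn UU, nn Uu}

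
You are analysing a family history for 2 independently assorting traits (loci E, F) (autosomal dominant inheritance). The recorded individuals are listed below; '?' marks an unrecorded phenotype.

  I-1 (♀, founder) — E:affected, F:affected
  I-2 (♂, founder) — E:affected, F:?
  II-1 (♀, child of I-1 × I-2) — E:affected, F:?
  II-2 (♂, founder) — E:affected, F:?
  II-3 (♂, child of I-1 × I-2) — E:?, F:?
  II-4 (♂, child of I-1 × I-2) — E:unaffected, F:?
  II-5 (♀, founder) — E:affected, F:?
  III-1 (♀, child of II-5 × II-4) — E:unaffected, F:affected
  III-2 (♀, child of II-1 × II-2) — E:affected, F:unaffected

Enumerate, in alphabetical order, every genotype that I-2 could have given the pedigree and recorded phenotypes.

E/I-1 aff ·: Ee
E/I-2 aff ·: Ee
E/II-1 aff I-1×I-2: Ee|EE
E/II-2 aff ·: Ee|EE
E/II-3 ? I-1×I-2: ee|Ee|EE
E/II-4 un I-1×I-2: ee
E/II-5 aff ·: Ee
E/III-1 un II-5×II-4: ee
E/III-2 aff II-1×II-2: Ee|EE
⇒ E over [I-1,I-2,II-1,II-2,II-3,II-4,II-5,III-1,III-2]: 21 consistent
F/I-1 aff ·: Ff|FF
F/I-2 ? ·: ff|Ff|FF
F/II-1 ? I-1×I-2: ff|Ff
F/II-2 ? ·: ff|Ff
F/II-3 ? I-1×I-2: ff|Ff|FF
F/II-4 ? I-1×I-2: ff|Ff|FF
F/II-5 ? ·: ff|Ff|FF
F/III-1 aff II-5×II-4: Ff|FF
F/III-2 un II-1×II-2: ff
⇒ F over [I-1,I-2,II-1,II-2,II-3,II-4,II-5,III-1,III-2]: 270 consistent

I-2 ∈ {Ee FF, Ee Ff, Ee ff}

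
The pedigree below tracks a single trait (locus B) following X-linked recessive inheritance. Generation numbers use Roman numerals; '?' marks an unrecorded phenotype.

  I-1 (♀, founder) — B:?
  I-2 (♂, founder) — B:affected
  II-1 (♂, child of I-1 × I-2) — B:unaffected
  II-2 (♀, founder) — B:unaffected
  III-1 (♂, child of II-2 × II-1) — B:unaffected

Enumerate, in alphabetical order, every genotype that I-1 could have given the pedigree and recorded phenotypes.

B/I-1 ? ·: X^BX^B|X^BX^b
B/I-2 aff ·: X^bY
B/II-1 un I-1×I-2: X^BY
B/II-2 un ·: X^BX^B|X^BX^b
B/III-1 un II-2×II-1: X^BY
⇒ B over [I-1,I-2,II-1,II-2,III-1]: 4 consistent

I-1 ∈ {X^BX^B, X^BX^b}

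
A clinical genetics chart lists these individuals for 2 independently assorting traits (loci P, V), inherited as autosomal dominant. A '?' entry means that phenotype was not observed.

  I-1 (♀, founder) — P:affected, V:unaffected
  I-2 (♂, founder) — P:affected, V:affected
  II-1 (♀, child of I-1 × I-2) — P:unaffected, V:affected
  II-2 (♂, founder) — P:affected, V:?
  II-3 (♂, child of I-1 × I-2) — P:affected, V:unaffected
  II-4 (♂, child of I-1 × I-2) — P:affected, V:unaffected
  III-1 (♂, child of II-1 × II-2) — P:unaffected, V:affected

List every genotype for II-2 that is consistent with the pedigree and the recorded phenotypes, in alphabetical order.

P/I-1 aff ·: Pp
P/I-2 aff ·: Pp
P/II-1 un I-1×I-2: pp
P/II-2 aff ·: Pp
P/II-3 aff I-1×I-2: Pp|PP
P/II-4 aff I-1×I-2: Pp|PP
P/III-1 un II-1×II-2: pp
⇒ P over [I-1,I-2,II-1,II-2,II-3,II-4,III-1]: 4 consistent
V/I-1 un ·: vv
V/I-2 aff ·: Vv
V/II-1 aff I-1×I-2: Vv
V/II-2 ? ·: vv|Vv|VV
V/II-3 un I-1×I-2: vv
V/II-4 un I-1×I-2: vv
V/III-1 aff II-1×II-2: Vv|VV
⇒ V over [I-1,I-2,II-1,II-2,II-3,II-4,III-1]: 5 consistent

II-2 ∈ {Pp VV, Pp Vv, Pp vv}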